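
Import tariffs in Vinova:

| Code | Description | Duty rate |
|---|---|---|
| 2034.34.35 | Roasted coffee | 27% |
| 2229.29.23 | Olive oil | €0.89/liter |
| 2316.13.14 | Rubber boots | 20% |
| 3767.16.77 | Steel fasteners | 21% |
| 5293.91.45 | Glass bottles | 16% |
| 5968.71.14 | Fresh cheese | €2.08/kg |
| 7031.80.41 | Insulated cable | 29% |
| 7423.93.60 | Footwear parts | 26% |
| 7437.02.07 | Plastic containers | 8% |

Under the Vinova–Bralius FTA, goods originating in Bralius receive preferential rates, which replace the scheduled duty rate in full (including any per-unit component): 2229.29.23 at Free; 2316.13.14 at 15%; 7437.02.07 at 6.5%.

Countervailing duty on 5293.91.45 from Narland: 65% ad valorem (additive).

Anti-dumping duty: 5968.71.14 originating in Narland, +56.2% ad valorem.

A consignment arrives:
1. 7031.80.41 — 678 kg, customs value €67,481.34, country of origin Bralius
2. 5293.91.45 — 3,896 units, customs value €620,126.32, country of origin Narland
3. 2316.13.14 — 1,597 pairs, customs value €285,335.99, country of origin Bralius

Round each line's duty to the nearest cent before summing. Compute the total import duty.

Line 1 (7031.80.41, Bralius, 678 kg, €67,481.34):
Base rate for 7031.80.41 is 29%.
Origin Bralius is the FTA partner but 7031.80.41 is not on the preference list; base rate stands.
Duty = €67,481.34 × 29% = €19,569.59.
Line 2 (5293.91.45, Narland, 3,896 units, €620,126.32):
Base rate for 5293.91.45 is 16%.
Additional duty on 5293.91.45 from Narland: +65%. Applied ad valorem rate: 16% + 65% = 81%.
Duty = €620,126.32 × 81% = €502,302.32.
Line 3 (2316.13.14, Bralius, 1,597 pairs, €285,335.99):
Base rate for 2316.13.14 is 20%.
Origin Bralius qualifies under the Vinova–Bralius agreement and 2316.13.14 is covered: preferential rate 15% applies instead.
Duty = €285,335.99 × 15% = €42,800.40.
Total = €19,569.59 + €502,302.32 + €42,800.40 = €564,672.31.

€564,672.31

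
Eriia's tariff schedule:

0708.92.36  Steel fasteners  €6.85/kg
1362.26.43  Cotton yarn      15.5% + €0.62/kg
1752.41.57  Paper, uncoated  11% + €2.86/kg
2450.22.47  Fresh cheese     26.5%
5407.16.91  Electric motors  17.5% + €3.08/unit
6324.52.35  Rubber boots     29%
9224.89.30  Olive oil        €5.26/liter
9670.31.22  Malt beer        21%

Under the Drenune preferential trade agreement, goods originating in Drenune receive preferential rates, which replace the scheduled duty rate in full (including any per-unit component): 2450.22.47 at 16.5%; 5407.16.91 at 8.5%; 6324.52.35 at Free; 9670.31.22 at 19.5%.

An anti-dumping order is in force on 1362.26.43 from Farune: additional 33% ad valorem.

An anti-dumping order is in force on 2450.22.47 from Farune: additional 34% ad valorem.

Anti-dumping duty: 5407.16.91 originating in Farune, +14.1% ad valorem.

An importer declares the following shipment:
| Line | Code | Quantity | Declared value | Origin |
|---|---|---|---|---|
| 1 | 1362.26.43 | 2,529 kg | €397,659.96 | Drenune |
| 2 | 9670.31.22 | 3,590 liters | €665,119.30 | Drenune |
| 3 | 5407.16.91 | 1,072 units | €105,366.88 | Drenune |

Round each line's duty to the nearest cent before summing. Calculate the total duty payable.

€201,859.71

Line 1 (1362.26.43, Drenune, 2,529 kg, €397,659.96):
Base rate for 1362.26.43 is 15.5% + €0.62/kg.
Origin Drenune is the FTA partner but 1362.26.43 is not on the preference list; base rate stands.
The additional-duty order on 1362.26.43 targets Farune, not Drenune; it does not apply.
Duty = €397,659.96 × 15.5% + 2,529 × €0.62 = €63,205.27.
Line 2 (9670.31.22, Drenune, 3,590 liters, €665,119.30):
Base rate for 9670.31.22 is 21%.
Origin Drenune qualifies under the Eriia–Drenune agreement and 9670.31.22 is covered: preferential rate 19.5% applies instead.
Duty = €665,119.30 × 19.5% = €129,698.26.
Line 3 (5407.16.91, Drenune, 1,072 units, €105,366.88):
Base rate for 5407.16.91 is 17.5% + €3.08/unit.
Origin Drenune qualifies under the Eriia–Drenune agreement and 5407.16.91 is covered: preferential rate 8.5% applies instead.
The additional-duty order on 5407.16.91 targets Farune, not Drenune; it does not apply.
Duty = €105,366.88 × 8.5% = €8,956.18.
Total = €63,205.27 + €129,698.26 + €8,956.18 = €201,859.71.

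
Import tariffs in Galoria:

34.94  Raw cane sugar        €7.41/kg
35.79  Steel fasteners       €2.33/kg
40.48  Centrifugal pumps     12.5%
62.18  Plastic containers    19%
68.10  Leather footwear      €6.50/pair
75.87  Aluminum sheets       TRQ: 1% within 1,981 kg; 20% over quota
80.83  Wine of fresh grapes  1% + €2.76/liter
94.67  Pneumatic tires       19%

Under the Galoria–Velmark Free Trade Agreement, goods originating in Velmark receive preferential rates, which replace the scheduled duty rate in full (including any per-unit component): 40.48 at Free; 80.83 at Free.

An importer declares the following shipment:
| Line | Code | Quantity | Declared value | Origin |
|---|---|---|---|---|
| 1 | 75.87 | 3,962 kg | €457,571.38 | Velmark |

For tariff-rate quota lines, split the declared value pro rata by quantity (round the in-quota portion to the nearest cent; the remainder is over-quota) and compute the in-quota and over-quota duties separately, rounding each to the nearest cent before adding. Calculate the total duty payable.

€48,045.00

Line 1 (75.87, Velmark, 3,962 kg, €457,571.38):
Code 75.87 is under a tariff-rate quota (threshold 1,981 kg). In-quota: 1,981 kg at 1%; over-quota: 1,981 kg at 20%.
Pro-rata value split: in-quota = €457,571.38 × 1,981/3,962 = €228,785.69; over-quota = €457,571.38 − €228,785.69 = €228,785.69.
In-quota duty = €228,785.69 × 1% = €2,287.86. Over-quota duty = €228,785.69 × 20% = €45,757.14.
Line duty = €2,287.86 + €45,757.14 = €48,045.00.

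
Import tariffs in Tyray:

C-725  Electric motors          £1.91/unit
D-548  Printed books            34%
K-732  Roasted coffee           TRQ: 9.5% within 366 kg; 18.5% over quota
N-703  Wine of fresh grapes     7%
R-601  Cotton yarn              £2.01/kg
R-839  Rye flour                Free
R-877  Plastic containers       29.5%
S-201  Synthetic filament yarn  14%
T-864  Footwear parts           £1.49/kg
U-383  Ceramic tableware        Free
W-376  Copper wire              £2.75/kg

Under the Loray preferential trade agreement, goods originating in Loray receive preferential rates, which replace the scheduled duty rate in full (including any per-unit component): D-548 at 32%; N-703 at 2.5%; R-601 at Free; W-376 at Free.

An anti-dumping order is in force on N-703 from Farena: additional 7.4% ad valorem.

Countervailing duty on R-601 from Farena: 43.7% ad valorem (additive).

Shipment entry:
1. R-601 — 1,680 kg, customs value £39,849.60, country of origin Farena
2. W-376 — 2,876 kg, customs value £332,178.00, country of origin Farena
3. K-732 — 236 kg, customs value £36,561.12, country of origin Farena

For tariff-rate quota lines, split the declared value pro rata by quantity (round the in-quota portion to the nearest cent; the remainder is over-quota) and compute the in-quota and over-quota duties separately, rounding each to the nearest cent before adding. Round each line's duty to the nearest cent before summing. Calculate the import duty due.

£32,173.39

Line 1 (R-601, Farena, 1,680 kg, £39,849.60):
Base rate for R-601 is £2.01/kg.
R-601 has an FTA preferential rate, but origin Farena is not Loray; base rate stands.
Additional duty on R-601 from Farena: +43.7% ad valorem. Applied ad valorem rate = 43.7%.
Duty = £39,849.60 × 43.7% + 1,680 × £2.01 = £20,791.08.
Line 2 (W-376, Farena, 2,876 kg, £332,178.00):
Base rate for W-376 is £2.75/kg.
W-376 has an FTA preferential rate, but origin Farena is not Loray; base rate stands.
Duty = 2,876 × £2.75 = £7,909.00.
Line 3 (K-732, Farena, 236 kg, £36,561.12):
Code K-732 is under a tariff-rate quota (threshold 366 kg). Quantity 236 kg is within the quota, so the in-quota rate 9.5% applies to the full value.
Duty = £36,561.12 × 9.5% = £3,473.31.
Total = £20,791.08 + £7,909.00 + £3,473.31 = £32,173.39.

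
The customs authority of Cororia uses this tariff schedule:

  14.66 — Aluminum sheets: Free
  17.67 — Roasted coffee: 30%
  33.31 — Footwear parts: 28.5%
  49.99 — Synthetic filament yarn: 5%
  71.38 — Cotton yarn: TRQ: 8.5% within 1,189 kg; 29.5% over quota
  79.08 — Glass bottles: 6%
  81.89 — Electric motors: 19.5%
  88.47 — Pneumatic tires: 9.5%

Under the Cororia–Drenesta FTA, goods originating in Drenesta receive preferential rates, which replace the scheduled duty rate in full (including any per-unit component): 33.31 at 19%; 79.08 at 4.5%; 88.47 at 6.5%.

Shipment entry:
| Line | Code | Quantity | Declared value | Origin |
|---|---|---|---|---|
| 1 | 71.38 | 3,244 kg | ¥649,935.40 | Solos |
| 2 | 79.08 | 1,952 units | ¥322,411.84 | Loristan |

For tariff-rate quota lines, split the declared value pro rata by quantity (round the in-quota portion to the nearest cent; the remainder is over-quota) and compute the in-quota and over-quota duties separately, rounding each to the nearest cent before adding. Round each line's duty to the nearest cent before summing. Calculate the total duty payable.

Line 1 (71.38, Solos, 3,244 kg, ¥649,935.40):
Code 71.38 is under a tariff-rate quota (threshold 1,189 kg). In-quota: 1,189 kg at 8.5%; over-quota: 2,055 kg at 29.5%.
Pro-rata value split: in-quota = ¥649,935.40 × 1,189/3,244 = ¥238,216.15; over-quota = ¥649,935.40 − ¥238,216.15 = ¥411,719.25.
In-quota duty = ¥238,216.15 × 8.5% = ¥20,248.37. Over-quota duty = ¥411,719.25 × 29.5% = ¥121,457.18.
Line duty = ¥20,248.37 + ¥121,457.18 = ¥141,705.55.
Line 2 (79.08, Loristan, 1,952 units, ¥322,411.84):
Base rate for 79.08 is 6%.
79.08 has an FTA preferential rate, but origin Loristan is not Drenesta; base rate stands.
Duty = ¥322,411.84 × 6% = ¥19,344.71.
Total = ¥141,705.55 + ¥19,344.71 = ¥161,050.26.

¥161,050.26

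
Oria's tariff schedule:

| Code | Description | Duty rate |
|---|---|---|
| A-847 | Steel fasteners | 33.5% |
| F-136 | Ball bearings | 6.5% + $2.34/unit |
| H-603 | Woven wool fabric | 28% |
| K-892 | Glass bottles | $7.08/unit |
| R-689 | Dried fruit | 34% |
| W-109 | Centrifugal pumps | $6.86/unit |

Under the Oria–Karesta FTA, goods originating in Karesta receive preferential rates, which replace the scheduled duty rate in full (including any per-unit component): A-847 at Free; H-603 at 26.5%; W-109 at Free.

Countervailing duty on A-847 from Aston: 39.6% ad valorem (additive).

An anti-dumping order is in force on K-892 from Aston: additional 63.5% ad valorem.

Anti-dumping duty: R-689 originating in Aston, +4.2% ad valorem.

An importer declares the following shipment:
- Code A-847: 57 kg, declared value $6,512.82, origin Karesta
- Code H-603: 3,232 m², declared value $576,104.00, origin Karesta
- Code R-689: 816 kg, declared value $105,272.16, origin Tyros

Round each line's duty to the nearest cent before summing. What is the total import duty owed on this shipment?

Line 1 (A-847, Karesta, 57 kg, $6,512.82):
Base rate for A-847 is 33.5%.
Origin Karesta qualifies under the Oria–Karesta agreement and A-847 is covered: preferential rate Free applies instead.
The additional-duty order on A-847 targets Aston, not Karesta; it does not apply.
Duty = $6,512.82 × 0% = $0.00.
Line 2 (H-603, Karesta, 3,232 m², $576,104.00):
Base rate for H-603 is 28%.
Origin Karesta qualifies under the Oria–Karesta agreement and H-603 is covered: preferential rate 26.5% applies instead.
Duty = $576,104.00 × 26.5% = $152,667.56.
Line 3 (R-689, Tyros, 816 kg, $105,272.16):
Base rate for R-689 is 34%.
The additional-duty order on R-689 targets Aston, not Tyros; it does not apply.
Duty = $105,272.16 × 34% = $35,792.53.
Total = $0.00 + $152,667.56 + $35,792.53 = $188,460.09.

$188,460.09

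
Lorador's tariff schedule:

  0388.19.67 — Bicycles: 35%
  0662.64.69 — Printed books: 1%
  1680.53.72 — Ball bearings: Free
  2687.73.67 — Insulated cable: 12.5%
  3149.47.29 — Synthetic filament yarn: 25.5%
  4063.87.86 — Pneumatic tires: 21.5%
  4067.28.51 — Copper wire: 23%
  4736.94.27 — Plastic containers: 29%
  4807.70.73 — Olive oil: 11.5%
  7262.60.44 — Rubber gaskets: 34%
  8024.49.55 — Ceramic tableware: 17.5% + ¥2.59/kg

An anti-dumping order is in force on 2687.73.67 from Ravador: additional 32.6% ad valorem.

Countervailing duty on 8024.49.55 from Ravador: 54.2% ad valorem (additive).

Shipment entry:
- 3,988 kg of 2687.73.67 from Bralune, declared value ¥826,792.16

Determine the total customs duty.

Line 1 (2687.73.67, Bralune, 3,988 kg, ¥826,792.16):
Base rate for 2687.73.67 is 12.5%.
The additional-duty order on 2687.73.67 targets Ravador, not Bralune; it does not apply.
Duty = ¥826,792.16 × 12.5% = ¥103,349.02.

¥103,349.02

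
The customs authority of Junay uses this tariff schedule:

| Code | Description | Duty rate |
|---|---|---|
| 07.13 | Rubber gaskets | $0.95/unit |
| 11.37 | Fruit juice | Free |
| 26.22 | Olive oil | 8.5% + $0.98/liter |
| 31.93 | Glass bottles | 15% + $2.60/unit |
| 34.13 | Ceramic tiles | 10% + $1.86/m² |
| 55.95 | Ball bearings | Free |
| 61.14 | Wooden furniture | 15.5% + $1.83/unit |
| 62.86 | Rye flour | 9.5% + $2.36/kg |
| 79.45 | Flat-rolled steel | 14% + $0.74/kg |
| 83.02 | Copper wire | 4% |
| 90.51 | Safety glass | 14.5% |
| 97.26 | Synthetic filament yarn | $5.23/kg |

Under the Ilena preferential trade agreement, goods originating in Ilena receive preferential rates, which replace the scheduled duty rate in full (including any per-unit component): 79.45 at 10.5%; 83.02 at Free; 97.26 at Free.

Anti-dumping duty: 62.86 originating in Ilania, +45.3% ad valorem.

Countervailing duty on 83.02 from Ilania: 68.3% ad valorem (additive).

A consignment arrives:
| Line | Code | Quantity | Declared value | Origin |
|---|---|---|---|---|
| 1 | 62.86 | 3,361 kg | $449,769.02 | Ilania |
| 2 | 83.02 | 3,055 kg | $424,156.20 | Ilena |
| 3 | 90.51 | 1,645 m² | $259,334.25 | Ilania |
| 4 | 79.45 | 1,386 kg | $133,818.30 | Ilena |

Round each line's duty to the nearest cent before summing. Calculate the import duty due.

$306,059.77

Line 1 (62.86, Ilania, 3,361 kg, $449,769.02):
Base rate for 62.86 is 9.5% + $2.36/kg.
Additional duty on 62.86 from Ilania: +45.3%. Applied ad valorem rate: 9.5% + 45.3% = 54.8%.
Duty = $449,769.02 × 54.8% + 3,361 × $2.36 = $254,405.38.
Line 2 (83.02, Ilena, 3,055 kg, $424,156.20):
Base rate for 83.02 is 4%.
Origin Ilena qualifies under the Junay–Ilena agreement and 83.02 is covered: preferential rate Free applies instead.
The additional-duty order on 83.02 targets Ilania, not Ilena; it does not apply.
Duty = $424,156.20 × 0% = $0.00.
Line 3 (90.51, Ilania, 1,645 m², $259,334.25):
Base rate for 90.51 is 14.5%.
Duty = $259,334.25 × 14.5% = $37,603.47.
Line 4 (79.45, Ilena, 1,386 kg, $133,818.30):
Base rate for 79.45 is 14% + $0.74/kg.
Origin Ilena qualifies under the Junay–Ilena agreement and 79.45 is covered: preferential rate 10.5% applies instead.
Duty = $133,818.30 × 10.5% = $14,050.92.
Total = $254,405.38 + $0.00 + $37,603.47 + $14,050.92 = $306,059.77.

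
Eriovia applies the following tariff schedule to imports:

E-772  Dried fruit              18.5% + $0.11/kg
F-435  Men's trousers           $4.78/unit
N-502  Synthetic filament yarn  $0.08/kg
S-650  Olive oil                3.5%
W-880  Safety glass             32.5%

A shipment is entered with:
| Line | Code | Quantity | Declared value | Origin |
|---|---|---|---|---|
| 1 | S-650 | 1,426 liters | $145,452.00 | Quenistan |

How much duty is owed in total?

$5,090.82

Line 1 (S-650, Quenistan, 1,426 liters, $145,452.00):
Base rate for S-650 is 3.5%.
Duty = $145,452.00 × 3.5% = $5,090.82.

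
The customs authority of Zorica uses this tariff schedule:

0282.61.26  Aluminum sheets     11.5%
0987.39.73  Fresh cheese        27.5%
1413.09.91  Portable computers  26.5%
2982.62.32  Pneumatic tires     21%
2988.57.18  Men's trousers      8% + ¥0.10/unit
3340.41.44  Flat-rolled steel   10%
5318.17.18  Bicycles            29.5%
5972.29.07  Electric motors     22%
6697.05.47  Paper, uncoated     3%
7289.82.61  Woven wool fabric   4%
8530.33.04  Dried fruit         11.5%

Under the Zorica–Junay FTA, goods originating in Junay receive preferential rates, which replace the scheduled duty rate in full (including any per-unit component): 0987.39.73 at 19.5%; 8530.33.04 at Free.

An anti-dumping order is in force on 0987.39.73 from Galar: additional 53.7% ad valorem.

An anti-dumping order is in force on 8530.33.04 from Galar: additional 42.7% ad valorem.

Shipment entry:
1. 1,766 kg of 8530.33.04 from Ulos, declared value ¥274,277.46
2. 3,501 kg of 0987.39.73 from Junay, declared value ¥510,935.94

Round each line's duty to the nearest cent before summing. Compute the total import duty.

Line 1 (8530.33.04, Ulos, 1,766 kg, ¥274,277.46):
Base rate for 8530.33.04 is 11.5%.
8530.33.04 has an FTA preferential rate, but origin Ulos is not Junay; base rate stands.
The additional-duty order on 8530.33.04 targets Galar, not Ulos; it does not apply.
Duty = ¥274,277.46 × 11.5% = ¥31,541.91.
Line 2 (0987.39.73, Junay, 3,501 kg, ¥510,935.94):
Base rate for 0987.39.73 is 27.5%.
Origin Junay qualifies under the Zorica–Junay agreement and 0987.39.73 is covered: preferential rate 19.5% applies instead.
The additional-duty order on 0987.39.73 targets Galar, not Junay; it does not apply.
Duty = ¥510,935.94 × 19.5% = ¥99,632.51.
Total = ¥31,541.91 + ¥99,632.51 = ¥131,174.42.

¥131,174.42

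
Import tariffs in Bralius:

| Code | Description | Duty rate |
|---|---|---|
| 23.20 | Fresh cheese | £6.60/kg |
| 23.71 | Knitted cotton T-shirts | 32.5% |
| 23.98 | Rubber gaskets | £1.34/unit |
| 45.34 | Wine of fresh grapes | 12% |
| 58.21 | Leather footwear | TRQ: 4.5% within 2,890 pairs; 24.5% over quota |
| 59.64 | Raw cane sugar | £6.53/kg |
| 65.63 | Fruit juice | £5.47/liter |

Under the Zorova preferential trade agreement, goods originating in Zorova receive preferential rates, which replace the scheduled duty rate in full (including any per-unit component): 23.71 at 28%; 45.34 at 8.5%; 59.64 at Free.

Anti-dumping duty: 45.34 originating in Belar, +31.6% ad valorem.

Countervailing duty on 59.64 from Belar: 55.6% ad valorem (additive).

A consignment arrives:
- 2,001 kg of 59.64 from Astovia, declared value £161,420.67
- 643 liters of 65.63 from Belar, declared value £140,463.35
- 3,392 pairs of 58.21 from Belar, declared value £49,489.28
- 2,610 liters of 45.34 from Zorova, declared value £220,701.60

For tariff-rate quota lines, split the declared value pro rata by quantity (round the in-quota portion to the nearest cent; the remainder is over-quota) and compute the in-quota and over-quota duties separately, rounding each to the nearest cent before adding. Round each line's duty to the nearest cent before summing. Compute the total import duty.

£39,035.23

Line 1 (59.64, Astovia, 2,001 kg, £161,420.67):
Base rate for 59.64 is £6.53/kg.
59.64 has an FTA preferential rate, but origin Astovia is not Zorova; base rate stands.
The additional-duty order on 59.64 targets Belar, not Astovia; it does not apply.
Duty = 2,001 × £6.53 = £13,066.53.
Line 2 (65.63, Belar, 643 liters, £140,463.35):
Base rate for 65.63 is £5.47/liter.
Duty = 643 × £5.47 = £3,517.21.
Line 3 (58.21, Belar, 3,392 pairs, £49,489.28):
Code 58.21 is under a tariff-rate quota (threshold 2,890 pairs). In-quota: 2,890 pairs at 4.5%; over-quota: 502 pairs at 24.5%.
Pro-rata value split: in-quota = £49,489.28 × 2,890/3,392 = £42,165.10; over-quota = £49,489.28 − £42,165.10 = £7,324.18.
In-quota duty = £42,165.10 × 4.5% = £1,897.43. Over-quota duty = £7,324.18 × 24.5% = £1,794.42.
Line duty = £1,897.43 + £1,794.42 = £3,691.85.
Line 4 (45.34, Zorova, 2,610 liters, £220,701.60):
Base rate for 45.34 is 12%.
Origin Zorova qualifies under the Bralius–Zorova agreement and 45.34 is covered: preferential rate 8.5% applies instead.
The additional-duty order on 45.34 targets Belar, not Zorova; it does not apply.
Duty = £220,701.60 × 8.5% = £18,759.64.
Total = £13,066.53 + £3,517.21 + £3,691.85 + £18,759.64 = £39,035.23.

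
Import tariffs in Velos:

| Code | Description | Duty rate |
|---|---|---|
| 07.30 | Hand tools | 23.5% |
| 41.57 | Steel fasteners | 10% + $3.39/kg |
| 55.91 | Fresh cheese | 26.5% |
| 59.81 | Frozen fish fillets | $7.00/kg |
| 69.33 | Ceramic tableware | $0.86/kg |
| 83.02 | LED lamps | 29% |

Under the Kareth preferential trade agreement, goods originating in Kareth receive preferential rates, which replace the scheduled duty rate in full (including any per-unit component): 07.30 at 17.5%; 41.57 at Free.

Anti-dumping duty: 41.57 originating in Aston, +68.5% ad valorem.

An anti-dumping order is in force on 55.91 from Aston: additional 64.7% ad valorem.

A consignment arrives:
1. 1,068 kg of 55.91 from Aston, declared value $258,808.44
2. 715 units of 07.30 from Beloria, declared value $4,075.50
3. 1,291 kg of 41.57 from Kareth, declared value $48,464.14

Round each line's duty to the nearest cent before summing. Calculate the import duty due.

$236,991.04

Line 1 (55.91, Aston, 1,068 kg, $258,808.44):
Base rate for 55.91 is 26.5%.
Additional duty on 55.91 from Aston: +64.7%. Applied ad valorem rate: 26.5% + 64.7% = 91.2%.
Duty = $258,808.44 × 91.2% = $236,033.30.
Line 2 (07.30, Beloria, 715 units, $4,075.50):
Base rate for 07.30 is 23.5%.
07.30 has an FTA preferential rate, but origin Beloria is not Kareth; base rate stands.
Duty = $4,075.50 × 23.5% = $957.74.
Line 3 (41.57, Kareth, 1,291 kg, $48,464.14):
Base rate for 41.57 is 10% + $3.39/kg.
Origin Kareth qualifies under the Velos–Kareth agreement and 41.57 is covered: preferential rate Free applies instead.
The additional-duty order on 41.57 targets Aston, not Kareth; it does not apply.
Duty = $48,464.14 × 0% = $0.00.
Total = $236,033.30 + $957.74 + $0.00 = $236,991.04.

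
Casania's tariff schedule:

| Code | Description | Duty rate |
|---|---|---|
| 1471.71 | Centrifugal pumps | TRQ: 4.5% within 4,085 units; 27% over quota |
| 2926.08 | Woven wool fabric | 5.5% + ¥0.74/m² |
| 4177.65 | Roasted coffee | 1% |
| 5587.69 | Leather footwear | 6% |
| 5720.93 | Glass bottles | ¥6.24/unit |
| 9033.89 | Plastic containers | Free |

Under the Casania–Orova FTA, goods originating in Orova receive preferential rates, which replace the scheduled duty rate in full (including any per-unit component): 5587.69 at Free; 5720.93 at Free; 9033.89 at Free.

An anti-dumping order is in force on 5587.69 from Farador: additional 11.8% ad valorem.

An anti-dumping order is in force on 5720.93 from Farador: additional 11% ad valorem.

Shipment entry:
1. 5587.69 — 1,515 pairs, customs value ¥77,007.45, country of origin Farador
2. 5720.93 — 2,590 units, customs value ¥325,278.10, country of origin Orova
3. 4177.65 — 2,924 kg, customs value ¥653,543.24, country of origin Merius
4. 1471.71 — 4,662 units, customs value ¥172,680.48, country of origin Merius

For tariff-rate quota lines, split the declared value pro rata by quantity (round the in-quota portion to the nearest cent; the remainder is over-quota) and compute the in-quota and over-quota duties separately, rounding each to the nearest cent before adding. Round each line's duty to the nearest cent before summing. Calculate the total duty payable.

Line 1 (5587.69, Farador, 1,515 pairs, ¥77,007.45):
Base rate for 5587.69 is 6%.
5587.69 has an FTA preferential rate, but origin Farador is not Orova; base rate stands.
Additional duty on 5587.69 from Farador: +11.8%. Applied ad valorem rate: 6% + 11.8% = 17.8%.
Duty = ¥77,007.45 × 17.8% = ¥13,707.33.
Line 2 (5720.93, Orova, 2,590 units, ¥325,278.10):
Base rate for 5720.93 is ¥6.24/unit.
Origin Orova qualifies under the Casania–Orova agreement and 5720.93 is covered: preferential rate Free applies instead.
The additional-duty order on 5720.93 targets Farador, not Orova; it does not apply.
Duty = ¥325,278.10 × 0% = ¥0.00.
Line 3 (4177.65, Merius, 2,924 kg, ¥653,543.24):
Base rate for 4177.65 is 1%.
Duty = ¥653,543.24 × 1% = ¥6,535.43.
Line 4 (1471.71, Merius, 4,662 units, ¥172,680.48):
Code 1471.71 is under a tariff-rate quota (threshold 4,085 units). In-quota: 4,085 units at 4.5%; over-quota: 577 units at 27%.
Pro-rata value split: in-quota = ¥172,680.48 × 4,085/4,662 = ¥151,308.40; over-quota = ¥172,680.48 − ¥151,308.40 = ¥21,372.08.
In-quota duty = ¥151,308.40 × 4.5% = ¥6,808.88. Over-quota duty = ¥21,372.08 × 27% = ¥5,770.46.
Line duty = ¥6,808.88 + ¥5,770.46 = ¥12,579.34.
Total = ¥13,707.33 + ¥0.00 + ¥6,535.43 + ¥12,579.34 = ¥32,822.10.

¥32,822.10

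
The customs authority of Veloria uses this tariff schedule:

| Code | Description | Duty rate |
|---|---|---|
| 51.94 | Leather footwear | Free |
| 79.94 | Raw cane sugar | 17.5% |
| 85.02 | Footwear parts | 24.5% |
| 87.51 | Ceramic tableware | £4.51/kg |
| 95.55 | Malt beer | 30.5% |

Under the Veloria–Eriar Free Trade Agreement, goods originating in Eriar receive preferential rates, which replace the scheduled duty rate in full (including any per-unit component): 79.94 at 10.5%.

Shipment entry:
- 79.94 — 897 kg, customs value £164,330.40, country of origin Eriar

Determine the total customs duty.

£17,254.69

Line 1 (79.94, Eriar, 897 kg, £164,330.40):
Base rate for 79.94 is 17.5%.
Origin Eriar qualifies under the Veloria–Eriar agreement and 79.94 is covered: preferential rate 10.5% applies instead.
Duty = £164,330.40 × 10.5% = £17,254.69.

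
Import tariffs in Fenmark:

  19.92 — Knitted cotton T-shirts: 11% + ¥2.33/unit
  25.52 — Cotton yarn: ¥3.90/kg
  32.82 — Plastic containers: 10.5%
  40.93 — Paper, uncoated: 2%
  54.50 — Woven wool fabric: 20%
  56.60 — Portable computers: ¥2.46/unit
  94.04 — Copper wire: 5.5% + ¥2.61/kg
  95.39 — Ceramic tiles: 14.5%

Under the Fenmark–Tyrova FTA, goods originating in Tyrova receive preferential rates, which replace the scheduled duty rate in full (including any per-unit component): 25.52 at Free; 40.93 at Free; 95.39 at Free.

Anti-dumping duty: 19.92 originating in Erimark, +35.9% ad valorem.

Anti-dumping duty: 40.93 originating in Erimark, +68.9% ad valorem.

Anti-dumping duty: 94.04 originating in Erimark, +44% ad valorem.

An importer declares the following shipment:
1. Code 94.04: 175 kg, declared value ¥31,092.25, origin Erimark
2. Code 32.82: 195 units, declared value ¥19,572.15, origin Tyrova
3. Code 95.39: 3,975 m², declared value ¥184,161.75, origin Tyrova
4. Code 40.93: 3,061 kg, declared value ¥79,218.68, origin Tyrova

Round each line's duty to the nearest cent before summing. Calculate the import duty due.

¥17,902.49

Line 1 (94.04, Erimark, 175 kg, ¥31,092.25):
Base rate for 94.04 is 5.5% + ¥2.61/kg.
Additional duty on 94.04 from Erimark: +44%. Applied ad valorem rate: 5.5% + 44% = 49.5%.
Duty = ¥31,092.25 × 49.5% + 175 × ¥2.61 = ¥15,847.41.
Line 2 (32.82, Tyrova, 195 units, ¥19,572.15):
Base rate for 32.82 is 10.5%.
Origin Tyrova is the FTA partner but 32.82 is not on the preference list; base rate stands.
Duty = ¥19,572.15 × 10.5% = ¥2,055.08.
Line 3 (95.39, Tyrova, 3,975 m², ¥184,161.75):
Base rate for 95.39 is 14.5%.
Origin Tyrova qualifies under the Fenmark–Tyrova agreement and 95.39 is covered: preferential rate Free applies instead.
Duty = ¥184,161.75 × 0% = ¥0.00.
Line 4 (40.93, Tyrova, 3,061 kg, ¥79,218.68):
Base rate for 40.93 is 2%.
Origin Tyrova qualifies under the Fenmark–Tyrova agreement and 40.93 is covered: preferential rate Free applies instead.
The additional-duty order on 40.93 targets Erimark, not Tyrova; it does not apply.
Duty = ¥79,218.68 × 0% = ¥0.00.
Total = ¥15,847.41 + ¥2,055.08 + ¥0.00 + ¥0.00 = ¥17,902.49.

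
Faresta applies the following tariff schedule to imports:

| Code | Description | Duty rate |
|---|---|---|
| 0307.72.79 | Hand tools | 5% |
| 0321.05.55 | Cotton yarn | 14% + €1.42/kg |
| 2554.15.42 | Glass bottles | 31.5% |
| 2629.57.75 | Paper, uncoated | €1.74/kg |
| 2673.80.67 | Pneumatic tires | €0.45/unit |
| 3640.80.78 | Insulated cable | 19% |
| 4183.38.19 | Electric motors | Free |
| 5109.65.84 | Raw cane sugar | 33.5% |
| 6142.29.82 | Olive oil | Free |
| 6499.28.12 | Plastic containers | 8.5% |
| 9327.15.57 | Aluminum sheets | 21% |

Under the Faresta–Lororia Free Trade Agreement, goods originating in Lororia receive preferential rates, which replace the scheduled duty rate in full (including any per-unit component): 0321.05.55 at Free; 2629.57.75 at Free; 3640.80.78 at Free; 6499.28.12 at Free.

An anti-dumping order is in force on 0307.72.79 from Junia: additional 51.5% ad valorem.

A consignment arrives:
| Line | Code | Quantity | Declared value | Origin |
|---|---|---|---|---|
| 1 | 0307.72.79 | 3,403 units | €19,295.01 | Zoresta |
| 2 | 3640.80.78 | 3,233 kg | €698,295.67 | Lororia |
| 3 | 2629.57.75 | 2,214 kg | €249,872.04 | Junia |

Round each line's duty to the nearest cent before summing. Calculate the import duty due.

€4,817.11

Line 1 (0307.72.79, Zoresta, 3,403 units, €19,295.01):
Base rate for 0307.72.79 is 5%.
The additional-duty order on 0307.72.79 targets Junia, not Zoresta; it does not apply.
Duty = €19,295.01 × 5% = €964.75.
Line 2 (3640.80.78, Lororia, 3,233 kg, €698,295.67):
Base rate for 3640.80.78 is 19%.
Origin Lororia qualifies under the Faresta–Lororia agreement and 3640.80.78 is covered: preferential rate Free applies instead.
Duty = €698,295.67 × 0% = €0.00.
Line 3 (2629.57.75, Junia, 2,214 kg, €249,872.04):
Base rate for 2629.57.75 is €1.74/kg.
2629.57.75 has an FTA preferential rate, but origin Junia is not Lororia; base rate stands.
Duty = 2,214 × €1.74 = €3,852.36.
Total = €964.75 + €0.00 + €3,852.36 = €4,817.11.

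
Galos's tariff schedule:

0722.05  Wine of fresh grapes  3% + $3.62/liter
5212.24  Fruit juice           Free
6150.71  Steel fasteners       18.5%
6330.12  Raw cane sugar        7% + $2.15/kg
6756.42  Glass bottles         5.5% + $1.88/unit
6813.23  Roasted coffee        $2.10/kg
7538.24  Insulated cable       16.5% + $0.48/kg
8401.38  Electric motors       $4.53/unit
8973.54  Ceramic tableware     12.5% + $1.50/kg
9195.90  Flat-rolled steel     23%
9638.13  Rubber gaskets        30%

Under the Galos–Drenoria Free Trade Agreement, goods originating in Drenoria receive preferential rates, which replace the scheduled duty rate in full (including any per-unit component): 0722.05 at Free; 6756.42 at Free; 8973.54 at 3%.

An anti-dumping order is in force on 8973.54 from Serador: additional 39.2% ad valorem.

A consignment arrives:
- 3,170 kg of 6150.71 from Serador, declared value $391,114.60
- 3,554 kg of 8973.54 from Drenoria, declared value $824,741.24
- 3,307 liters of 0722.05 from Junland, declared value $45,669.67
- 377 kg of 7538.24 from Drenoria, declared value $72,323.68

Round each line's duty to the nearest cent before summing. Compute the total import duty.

Line 1 (6150.71, Serador, 3,170 kg, $391,114.60):
Base rate for 6150.71 is 18.5%.
Duty = $391,114.60 × 18.5% = $72,356.20.
Line 2 (8973.54, Drenoria, 3,554 kg, $824,741.24):
Base rate for 8973.54 is 12.5% + $1.50/kg.
Origin Drenoria qualifies under the Galos–Drenoria agreement and 8973.54 is covered: preferential rate 3% applies instead.
The additional-duty order on 8973.54 targets Serador, not Drenoria; it does not apply.
Duty = $824,741.24 × 3% = $24,742.24.
Line 3 (0722.05, Junland, 3,307 liters, $45,669.67):
Base rate for 0722.05 is 3% + $3.62/liter.
0722.05 has an FTA preferential rate, but origin Junland is not Drenoria; base rate stands.
Duty = $45,669.67 × 3% + 3,307 × $3.62 = $13,341.43.
Line 4 (7538.24, Drenoria, 377 kg, $72,323.68):
Base rate for 7538.24 is 16.5% + $0.48/kg.
Origin Drenoria is the FTA partner but 7538.24 is not on the preference list; base rate stands.
Duty = $72,323.68 × 16.5% + 377 × $0.48 = $12,114.37.
Total = $72,356.20 + $24,742.24 + $13,341.43 + $12,114.37 = $122,554.24.

$122,554.24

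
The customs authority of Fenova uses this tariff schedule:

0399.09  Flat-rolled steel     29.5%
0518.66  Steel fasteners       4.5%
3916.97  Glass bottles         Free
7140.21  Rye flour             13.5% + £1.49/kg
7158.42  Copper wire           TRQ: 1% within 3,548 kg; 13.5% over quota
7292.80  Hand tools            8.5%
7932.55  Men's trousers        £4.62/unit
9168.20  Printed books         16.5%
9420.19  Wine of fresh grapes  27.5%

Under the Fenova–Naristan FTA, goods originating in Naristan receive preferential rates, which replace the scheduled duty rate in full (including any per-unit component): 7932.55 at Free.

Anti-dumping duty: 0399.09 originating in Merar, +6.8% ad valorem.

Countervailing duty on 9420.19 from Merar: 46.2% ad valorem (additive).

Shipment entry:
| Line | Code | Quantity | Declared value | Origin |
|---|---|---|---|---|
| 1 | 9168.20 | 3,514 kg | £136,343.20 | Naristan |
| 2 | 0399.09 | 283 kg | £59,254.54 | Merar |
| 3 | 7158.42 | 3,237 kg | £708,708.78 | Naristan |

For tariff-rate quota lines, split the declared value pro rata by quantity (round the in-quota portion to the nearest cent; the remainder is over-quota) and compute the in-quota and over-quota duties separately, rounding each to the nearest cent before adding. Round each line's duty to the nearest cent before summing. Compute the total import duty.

Line 1 (9168.20, Naristan, 3,514 kg, £136,343.20):
Base rate for 9168.20 is 16.5%.
Origin Naristan is the FTA partner but 9168.20 is not on the preference list; base rate stands.
Duty = £136,343.20 × 16.5% = £22,496.63.
Line 2 (0399.09, Merar, 283 kg, £59,254.54):
Base rate for 0399.09 is 29.5%.
Additional duty on 0399.09 from Merar: +6.8%. Applied ad valorem rate: 29.5% + 6.8% = 36.3%.
Duty = £59,254.54 × 36.3% = £21,509.40.
Line 3 (7158.42, Naristan, 3,237 kg, £708,708.78):
Code 7158.42 is under a tariff-rate quota (threshold 3,548 kg). Quantity 3,237 kg is within the quota, so the in-quota rate 1% applies to the full value.
Duty = £708,708.78 × 1% = £7,087.09.
Total = £22,496.63 + £21,509.40 + £7,087.09 = £51,093.12.

£51,093.12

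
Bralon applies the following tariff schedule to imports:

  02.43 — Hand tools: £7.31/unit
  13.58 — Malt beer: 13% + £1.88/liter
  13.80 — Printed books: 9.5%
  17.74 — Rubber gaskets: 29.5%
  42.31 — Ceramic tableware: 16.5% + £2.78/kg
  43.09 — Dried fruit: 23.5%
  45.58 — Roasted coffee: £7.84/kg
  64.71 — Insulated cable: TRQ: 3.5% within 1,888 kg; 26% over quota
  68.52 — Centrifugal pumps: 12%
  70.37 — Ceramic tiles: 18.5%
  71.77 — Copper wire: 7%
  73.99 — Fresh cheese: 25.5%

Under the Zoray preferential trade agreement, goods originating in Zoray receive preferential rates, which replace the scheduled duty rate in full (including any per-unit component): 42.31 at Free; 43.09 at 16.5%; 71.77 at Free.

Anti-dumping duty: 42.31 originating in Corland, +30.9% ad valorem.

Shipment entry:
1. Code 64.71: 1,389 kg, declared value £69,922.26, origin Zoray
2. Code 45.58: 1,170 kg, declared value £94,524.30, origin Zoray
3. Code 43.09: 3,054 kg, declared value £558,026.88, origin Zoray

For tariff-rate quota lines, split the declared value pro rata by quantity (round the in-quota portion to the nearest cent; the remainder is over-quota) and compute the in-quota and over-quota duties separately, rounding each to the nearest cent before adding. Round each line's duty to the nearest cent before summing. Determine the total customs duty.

Line 1 (64.71, Zoray, 1,389 kg, £69,922.26):
Code 64.71 is under a tariff-rate quota (threshold 1,888 kg). Quantity 1,389 kg is within the quota, so the in-quota rate 3.5% applies to the full value.
Duty = £69,922.26 × 3.5% = £2,447.28.
Line 2 (45.58, Zoray, 1,170 kg, £94,524.30):
Base rate for 45.58 is £7.84/kg.
Origin Zoray is the FTA partner but 45.58 is not on the preference list; base rate stands.
Duty = 1,170 × £7.84 = £9,172.80.
Line 3 (43.09, Zoray, 3,054 kg, £558,026.88):
Base rate for 43.09 is 23.5%.
Origin Zoray qualifies under the Bralon–Zoray agreement and 43.09 is covered: preferential rate 16.5% applies instead.
Duty = £558,026.88 × 16.5% = £92,074.44.
Total = £2,447.28 + £9,172.80 + £92,074.44 = £103,694.52.

£103,694.52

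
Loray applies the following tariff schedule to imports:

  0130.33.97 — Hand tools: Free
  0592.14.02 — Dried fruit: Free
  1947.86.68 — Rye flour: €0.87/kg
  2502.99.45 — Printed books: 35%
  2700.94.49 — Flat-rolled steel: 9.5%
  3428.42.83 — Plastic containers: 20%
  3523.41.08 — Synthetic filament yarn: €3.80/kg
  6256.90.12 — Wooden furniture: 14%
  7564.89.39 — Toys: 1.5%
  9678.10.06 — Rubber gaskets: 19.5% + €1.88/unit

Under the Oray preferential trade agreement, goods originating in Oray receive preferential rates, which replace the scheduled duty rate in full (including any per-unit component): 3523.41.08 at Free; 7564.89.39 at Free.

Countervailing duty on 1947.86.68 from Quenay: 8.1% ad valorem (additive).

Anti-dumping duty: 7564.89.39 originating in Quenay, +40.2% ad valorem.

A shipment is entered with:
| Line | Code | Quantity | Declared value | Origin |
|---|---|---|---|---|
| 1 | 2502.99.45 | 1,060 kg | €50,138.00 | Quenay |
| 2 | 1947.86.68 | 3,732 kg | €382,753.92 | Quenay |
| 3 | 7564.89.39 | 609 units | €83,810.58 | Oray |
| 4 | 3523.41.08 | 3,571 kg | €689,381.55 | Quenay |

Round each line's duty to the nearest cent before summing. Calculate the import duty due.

Line 1 (2502.99.45, Quenay, 1,060 kg, €50,138.00):
Base rate for 2502.99.45 is 35%.
Duty = €50,138.00 × 35% = €17,548.30.
Line 2 (1947.86.68, Quenay, 3,732 kg, €382,753.92):
Base rate for 1947.86.68 is €0.87/kg.
Additional duty on 1947.86.68 from Quenay: +8.1% ad valorem. Applied ad valorem rate = 8.1%.
Duty = €382,753.92 × 8.1% + 3,732 × €0.87 = €34,249.91.
Line 3 (7564.89.39, Oray, 609 units, €83,810.58):
Base rate for 7564.89.39 is 1.5%.
Origin Oray qualifies under the Loray–Oray agreement and 7564.89.39 is covered: preferential rate Free applies instead.
The additional-duty order on 7564.89.39 targets Quenay, not Oray; it does not apply.
Duty = €83,810.58 × 0% = €0.00.
Line 4 (3523.41.08, Quenay, 3,571 kg, €689,381.55):
Base rate for 3523.41.08 is €3.80/kg.
3523.41.08 has an FTA preferential rate, but origin Quenay is not Oray; base rate stands.
Duty = 3,571 × €3.80 = €13,569.80.
Total = €17,548.30 + €34,249.91 + €0.00 + €13,569.80 = €65,368.01.

€65,368.01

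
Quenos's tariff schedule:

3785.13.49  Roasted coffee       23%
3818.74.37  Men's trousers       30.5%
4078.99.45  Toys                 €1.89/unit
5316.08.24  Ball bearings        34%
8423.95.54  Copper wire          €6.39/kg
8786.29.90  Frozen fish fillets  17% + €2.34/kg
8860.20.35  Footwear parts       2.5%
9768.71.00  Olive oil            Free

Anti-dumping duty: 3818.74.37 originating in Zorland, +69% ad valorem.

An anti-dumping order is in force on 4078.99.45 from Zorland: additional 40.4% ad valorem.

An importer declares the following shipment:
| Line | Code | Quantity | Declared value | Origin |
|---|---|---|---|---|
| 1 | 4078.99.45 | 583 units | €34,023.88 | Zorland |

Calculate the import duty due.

€14,847.52

Line 1 (4078.99.45, Zorland, 583 units, €34,023.88):
Base rate for 4078.99.45 is €1.89/unit.
Additional duty on 4078.99.45 from Zorland: +40.4% ad valorem. Applied ad valorem rate = 40.4%.
Duty = €34,023.88 × 40.4% + 583 × €1.89 = €14,847.52.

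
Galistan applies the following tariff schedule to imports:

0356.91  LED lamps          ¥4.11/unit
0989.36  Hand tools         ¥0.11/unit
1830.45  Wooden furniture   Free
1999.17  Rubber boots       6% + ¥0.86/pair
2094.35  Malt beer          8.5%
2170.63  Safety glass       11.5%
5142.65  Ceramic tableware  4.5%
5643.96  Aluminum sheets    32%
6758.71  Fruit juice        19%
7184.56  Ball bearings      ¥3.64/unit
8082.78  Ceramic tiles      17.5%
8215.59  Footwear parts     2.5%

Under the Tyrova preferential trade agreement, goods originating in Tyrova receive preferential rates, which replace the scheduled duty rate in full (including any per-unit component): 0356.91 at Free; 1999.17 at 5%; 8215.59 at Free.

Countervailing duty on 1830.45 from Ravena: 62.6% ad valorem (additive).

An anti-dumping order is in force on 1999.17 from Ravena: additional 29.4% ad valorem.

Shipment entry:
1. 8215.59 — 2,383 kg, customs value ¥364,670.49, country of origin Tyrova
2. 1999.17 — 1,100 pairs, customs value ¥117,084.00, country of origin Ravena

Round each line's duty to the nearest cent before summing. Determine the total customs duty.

Line 1 (8215.59, Tyrova, 2,383 kg, ¥364,670.49):
Base rate for 8215.59 is 2.5%.
Origin Tyrova qualifies under the Galistan–Tyrova agreement and 8215.59 is covered: preferential rate Free applies instead.
Duty = ¥364,670.49 × 0% = ¥0.00.
Line 2 (1999.17, Ravena, 1,100 pairs, ¥117,084.00):
Base rate for 1999.17 is 6% + ¥0.86/pair.
1999.17 has an FTA preferential rate, but origin Ravena is not Tyrova; base rate stands.
Additional duty on 1999.17 from Ravena: +29.4%. Applied ad valorem rate: 6% + 29.4% = 35.4%.
Duty = ¥117,084.00 × 35.4% + 1,100 × ¥0.86 = ¥42,393.74.
Total = ¥0.00 + ¥42,393.74 = ¥42,393.74.

¥42,393.74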